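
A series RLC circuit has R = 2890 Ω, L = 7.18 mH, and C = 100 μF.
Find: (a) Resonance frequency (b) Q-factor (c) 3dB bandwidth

Step 1 — Resonance: ω₀ = 1/√(LC) = 1/√(0.00718·0.0001) = 1180 rad/s.
Step 2 — f₀ = ω₀/(2π) = 187.8 Hz.
Step 3 — Series Q: Q = ω₀L/R = 1180·0.00718/2890 = 0.002932.
Step 4 — Bandwidth: Δω = ω₀/Q = 4.025e+05 rad/s; BW = Δω/(2π) = 6.406e+04 Hz.

(a) f₀ = 187.8 Hz  (b) Q = 0.002932  (c) BW = 6.406e+04 Hz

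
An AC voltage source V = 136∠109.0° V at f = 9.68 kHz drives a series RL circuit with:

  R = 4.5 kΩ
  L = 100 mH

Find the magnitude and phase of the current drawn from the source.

Step 1 — Angular frequency: ω = 2π·f = 2π·9680 = 6.082e+04 rad/s.
Step 2 — Component impedances:
  R: Z = R = 4500 Ω
  L: Z = jωL = j·6.082e+04·0.1 = 0 + j6082 Ω
Step 3 — Series combination: Z_total = R + L = 4500 + j6082 Ω = 7566∠53.5° Ω.
Step 4 — Source phasor: V = 136∠109.0° V = -44.28 + j128.6 V.
Step 5 — Ohm's law: I = V / Z_total = (-44.28 + j128.6) / (4500 + j6082) = 0.01018 + j0.01481 A.
Step 6 — Convert to polar: |I| = 0.01798 A, ∠I = 55.5°.

I = 0.01798∠55.5° A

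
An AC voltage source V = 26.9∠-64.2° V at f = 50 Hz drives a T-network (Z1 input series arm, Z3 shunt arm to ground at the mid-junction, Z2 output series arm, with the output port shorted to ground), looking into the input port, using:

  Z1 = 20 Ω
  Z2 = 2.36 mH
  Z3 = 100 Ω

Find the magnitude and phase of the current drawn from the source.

Step 1 — Angular frequency: ω = 2π·f = 2π·50 = 314.2 rad/s.
Step 2 — Component impedances:
  Z1: Z = R = 20 Ω
  Z2: Z = jωL = j·314.2·0.00236 = 0 + j0.7414 Ω
  Z3: Z = R = 100 Ω
Step 3 — With the output port shorted to ground, the output series arm Z2 runs from the junction to ground; the shunt arm Z3 also runs from the junction to ground. They appear in parallel: Z3 || Z2 = 0.005497 + j0.7414 Ω.
Step 4 — Series with input arm Z1: Z_in = Z1 + (Z3 || Z2) = 20.01 + j0.7414 Ω = 20.02∠2.1° Ω.
Step 5 — Source phasor: V = 26.9∠-64.2° V = 11.71 - j24.22 V.
Step 6 — Ohm's law: I = V / Z_total = (11.71 - j24.22) / (20.01 + j0.7414) = 0.5396 - j1.231 A.
Step 7 — Convert to polar: |I| = 1.344 A, ∠I = -66.3°.

I = 1.344∠-66.3° A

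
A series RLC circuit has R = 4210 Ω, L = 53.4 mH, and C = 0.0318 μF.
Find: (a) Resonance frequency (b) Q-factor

Step 1 — Resonance condition Im(Z)=0 gives ω₀ = 1/√(LC).
Step 2 — ω₀ = 1/√(0.0534·3.18e-08) = 2.427e+04 rad/s.
Step 3 — f₀ = ω₀/(2π) = 3862 Hz.
Step 4 — Series Q: Q = ω₀L/R = 2.427e+04·0.0534/4210 = 0.3078.

(a) f₀ = 3862 Hz  (b) Q = 0.3078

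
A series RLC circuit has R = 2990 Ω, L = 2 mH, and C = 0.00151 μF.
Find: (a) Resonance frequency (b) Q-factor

Step 1 — Resonance condition Im(Z)=0 gives ω₀ = 1/√(LC).
Step 2 — ω₀ = 1/√(0.002·1.51e-09) = 5.754e+05 rad/s.
Step 3 — f₀ = ω₀/(2π) = 9.158e+04 Hz.
Step 4 — Series Q: Q = ω₀L/R = 5.754e+05·0.002/2990 = 0.3849.

(a) f₀ = 9.158e+04 Hz  (b) Q = 0.3849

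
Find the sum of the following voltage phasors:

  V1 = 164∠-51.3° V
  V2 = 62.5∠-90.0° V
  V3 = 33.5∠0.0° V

Step 1 — Convert each phasor to rectangular form:
  V1 = 164·(cos(-51.3°) + j·sin(-51.3°)) = 102.5 - j128 V
  V2 = 62.5·(cos(-90.0°) + j·sin(-90.0°)) = 0 - j62.5 V
  V3 = 33.5·(cos(0.0°) + j·sin(0.0°)) = 33.5 V
Step 2 — Sum components: V_total = 136 - j190.5 V.
Step 3 — Convert to polar: |V_total| = 234.1 V, ∠V_total = -54.5°.

V_total = 234.1∠-54.5° V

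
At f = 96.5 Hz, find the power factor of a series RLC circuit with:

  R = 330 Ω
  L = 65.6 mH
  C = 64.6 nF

Step 1 — Angular frequency: ω = 2π·f = 2π·96.5 = 606.3 rad/s.
Step 2 — Component impedances:
  R: Z = R = 330 Ω
  L: Z = jωL = j·606.3·0.0656 = 0 + j39.78 Ω
  C: Z = 1/(jωC) = -j/(ω·C) = 0 - j2.553e+04 Ω
Step 3 — Series combination: Z_total = R + L + C = 330 - j2.549e+04 Ω = 2.549e+04∠-89.3° Ω.
Step 4 — Power factor: PF = cos(φ) = Re(Z)/|Z| = 330/25493 = 0.01294.
Step 5 — Type: Im(Z) = -2.549e+04 ⇒ leading (phase φ = -89.3°).

PF = 0.01294 (leading, φ = -89.3°)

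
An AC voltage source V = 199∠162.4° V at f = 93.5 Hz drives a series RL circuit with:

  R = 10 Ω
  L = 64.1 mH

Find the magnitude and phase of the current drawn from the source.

Step 1 — Angular frequency: ω = 2π·f = 2π·93.5 = 587.5 rad/s.
Step 2 — Component impedances:
  R: Z = R = 10 Ω
  L: Z = jωL = j·587.5·0.0641 = 0 + j37.66 Ω
Step 3 — Series combination: Z_total = R + L = 10 + j37.66 Ω = 38.96∠75.1° Ω.
Step 4 — Source phasor: V = 199∠162.4° V = -189.7 + j60.17 V.
Step 5 — Ohm's law: I = V / Z_total = (-189.7 + j60.17) / (10 + j37.66) = 0.2431 + j5.102 A.
Step 6 — Convert to polar: |I| = 5.107 A, ∠I = 87.3°.

I = 5.107∠87.3° A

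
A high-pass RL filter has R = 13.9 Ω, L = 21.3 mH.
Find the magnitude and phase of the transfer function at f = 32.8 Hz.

Step 1 — Angular frequency: ω = 2π·32.8 = 206.1 rad/s.
Step 2 — Transfer function: H(jω) = jωL/(R + jωL).
Step 3 — Numerator jωL = j·4.39; denominator R + jωL = 13.9 + j4.39.
Step 4 — H = 0.09069 + j0.2872.
Step 5 — Magnitude: |H| = 0.3011 (-10.4 dB); phase: φ = 72.5°.

|H| = 0.3011 (-10.4 dB), φ = 72.5°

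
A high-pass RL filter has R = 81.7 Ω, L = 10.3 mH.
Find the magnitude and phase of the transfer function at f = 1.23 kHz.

Step 1 — Angular frequency: ω = 2π·1230 = 7728 rad/s.
Step 2 — Transfer function: H(jω) = jωL/(R + jωL).
Step 3 — Numerator jωL = j·79.6; denominator R + jωL = 81.7 + j79.6.
Step 4 — H = 0.487 + j0.4998.
Step 5 — Magnitude: |H| = 0.6978 (-3.1 dB); phase: φ = 45.7°.

|H| = 0.6978 (-3.1 dB), φ = 45.7°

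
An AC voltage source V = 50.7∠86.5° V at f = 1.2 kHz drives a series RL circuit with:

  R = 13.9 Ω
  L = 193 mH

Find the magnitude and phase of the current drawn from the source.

Step 1 — Angular frequency: ω = 2π·f = 2π·1200 = 7540 rad/s.
Step 2 — Component impedances:
  R: Z = R = 13.9 Ω
  L: Z = jωL = j·7540·0.193 = 0 + j1455 Ω
Step 3 — Series combination: Z_total = R + L = 13.9 + j1455 Ω = 1455∠89.5° Ω.
Step 4 — Source phasor: V = 50.7∠86.5° V = 3.095 + j50.61 V.
Step 5 — Ohm's law: I = V / Z_total = (3.095 + j50.61) / (13.9 + j1455) = 0.03479 - j0.001795 A.
Step 6 — Convert to polar: |I| = 0.03484 A, ∠I = -3.0°.

I = 0.03484∠-3.0° A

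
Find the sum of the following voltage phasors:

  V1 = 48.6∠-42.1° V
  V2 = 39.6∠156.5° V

Step 1 — Convert each phasor to rectangular form:
  V1 = 48.6·(cos(-42.1°) + j·sin(-42.1°)) = 36.06 - j32.58 V
  V2 = 39.6·(cos(156.5°) + j·sin(156.5°)) = -36.32 + j15.79 V
Step 2 — Sum components: V_total = -0.2556 - j16.79 V.
Step 3 — Convert to polar: |V_total| = 16.79 V, ∠V_total = -90.9°.

V_total = 16.79∠-90.9° V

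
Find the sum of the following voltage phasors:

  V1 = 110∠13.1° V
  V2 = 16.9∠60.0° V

Step 1 — Convert each phasor to rectangular form:
  V1 = 110·(cos(13.1°) + j·sin(13.1°)) = 107.1 + j24.93 V
  V2 = 16.9·(cos(60.0°) + j·sin(60.0°)) = 8.45 + j14.64 V
Step 2 — Sum components: V_total = 115.6 + j39.57 V.
Step 3 — Convert to polar: |V_total| = 122.2 V, ∠V_total = 18.9°.

V_total = 122.2∠18.9° V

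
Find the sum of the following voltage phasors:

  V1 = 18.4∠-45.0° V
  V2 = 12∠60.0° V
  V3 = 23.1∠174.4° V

Step 1 — Convert each phasor to rectangular form:
  V1 = 18.4·(cos(-45.0°) + j·sin(-45.0°)) = 13.01 - j13.01 V
  V2 = 12·(cos(60.0°) + j·sin(60.0°)) = 6 + j10.39 V
  V3 = 23.1·(cos(174.4°) + j·sin(174.4°)) = -22.99 + j2.254 V
Step 2 — Sum components: V_total = -3.979 - j0.3643 V.
Step 3 — Convert to polar: |V_total| = 3.996 V, ∠V_total = -174.8°.

V_total = 3.996∠-174.8° V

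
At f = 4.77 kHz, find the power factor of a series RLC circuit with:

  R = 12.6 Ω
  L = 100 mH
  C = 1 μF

Step 1 — Angular frequency: ω = 2π·f = 2π·4770 = 2.997e+04 rad/s.
Step 2 — Component impedances:
  R: Z = R = 12.6 Ω
  L: Z = jωL = j·2.997e+04·0.1 = 0 + j2997 Ω
  C: Z = 1/(jωC) = -j/(ω·C) = 0 - j33.37 Ω
Step 3 — Series combination: Z_total = R + L + C = 12.6 + j2964 Ω = 2964∠89.8° Ω.
Step 4 — Power factor: PF = cos(φ) = Re(Z)/|Z| = 12.6/2964 = 0.004251.
Step 5 — Type: Im(Z) = 2964 ⇒ lagging (phase φ = 89.8°).

PF = 0.004251 (lagging, φ = 89.8°)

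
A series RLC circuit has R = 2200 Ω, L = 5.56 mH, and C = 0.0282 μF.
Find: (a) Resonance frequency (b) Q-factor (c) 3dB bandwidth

Step 1 — Resonance: ω₀ = 1/√(LC) = 1/√(0.00556·2.82e-08) = 7.986e+04 rad/s.
Step 2 — f₀ = ω₀/(2π) = 1.271e+04 Hz.
Step 3 — Series Q: Q = ω₀L/R = 7.986e+04·0.00556/2200 = 0.2018.
Step 4 — Bandwidth: Δω = ω₀/Q = 3.957e+05 rad/s; BW = Δω/(2π) = 6.297e+04 Hz.

(a) f₀ = 1.271e+04 Hz  (b) Q = 0.2018  (c) BW = 6.297e+04 Hz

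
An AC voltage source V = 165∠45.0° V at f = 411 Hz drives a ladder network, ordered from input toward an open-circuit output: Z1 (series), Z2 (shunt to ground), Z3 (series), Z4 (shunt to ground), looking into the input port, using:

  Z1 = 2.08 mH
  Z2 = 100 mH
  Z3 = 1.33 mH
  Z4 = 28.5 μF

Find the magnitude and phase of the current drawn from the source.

Step 1 — Angular frequency: ω = 2π·f = 2π·411 = 2582 rad/s.
Step 2 — Component impedances:
  Z1: Z = jωL = j·2582·0.00208 = 0 + j5.371 Ω
  Z2: Z = jωL = j·2582·0.1 = 0 + j258.2 Ω
  Z3: Z = jωL = j·2582·0.00133 = 0 + j3.435 Ω
  Z4: Z = 1/(jωC) = -j/(ω·C) = 0 - j13.59 Ω
Step 3 — Ladder network (open output): work backward from the far end, alternating series and parallel combinations. Z_in = 0 - j5.197 Ω = 5.197∠-90.0° Ω.
Step 4 — Source phasor: V = 165∠45.0° V = 116.7 + j116.7 V.
Step 5 — Ohm's law: I = V / Z_total = (116.7 + j116.7) / (0 - j5.197) = -22.45 + j22.45 A.
Step 6 — Convert to polar: |I| = 31.75 A, ∠I = 135.0°.

I = 31.75∠135.0° A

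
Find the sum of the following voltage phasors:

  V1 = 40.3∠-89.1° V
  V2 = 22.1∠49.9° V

Step 1 — Convert each phasor to rectangular form:
  V1 = 40.3·(cos(-89.1°) + j·sin(-89.1°)) = 0.633 - j40.3 V
  V2 = 22.1·(cos(49.9°) + j·sin(49.9°)) = 14.24 + j16.9 V
Step 2 — Sum components: V_total = 14.87 - j23.39 V.
Step 3 — Convert to polar: |V_total| = 27.72 V, ∠V_total = -57.6°.

V_total = 27.72∠-57.6° V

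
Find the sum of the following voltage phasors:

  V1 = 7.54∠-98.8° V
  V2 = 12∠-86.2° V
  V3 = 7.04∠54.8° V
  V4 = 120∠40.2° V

Step 1 — Convert each phasor to rectangular form:
  V1 = 7.54·(cos(-98.8°) + j·sin(-98.8°)) = -1.154 - j7.451 V
  V2 = 12·(cos(-86.2°) + j·sin(-86.2°)) = 0.7953 - j11.97 V
  V3 = 7.04·(cos(54.8°) + j·sin(54.8°)) = 4.058 + j5.753 V
  V4 = 120·(cos(40.2°) + j·sin(40.2°)) = 91.66 + j77.45 V
Step 2 — Sum components: V_total = 95.36 + j63.78 V.
Step 3 — Convert to polar: |V_total| = 114.7 V, ∠V_total = 33.8°.

V_total = 114.7∠33.8° V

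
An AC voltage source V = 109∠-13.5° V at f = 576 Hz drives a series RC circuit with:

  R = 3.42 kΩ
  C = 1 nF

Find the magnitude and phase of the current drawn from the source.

Step 1 — Angular frequency: ω = 2π·f = 2π·576 = 3619 rad/s.
Step 2 — Component impedances:
  R: Z = R = 3420 Ω
  C: Z = 1/(jωC) = -j/(ω·C) = 0 - j2.763e+05 Ω
Step 3 — Series combination: Z_total = R + C = 3420 - j2.763e+05 Ω = 2.763e+05∠-89.3° Ω.
Step 4 — Source phasor: V = 109∠-13.5° V = 106 - j25.45 V.
Step 5 — Ohm's law: I = V / Z_total = (106 - j25.45) / (3420 - j2.763e+05) = 9.682e-05 + j0.0003824 A.
Step 6 — Convert to polar: |I| = 0.0003945 A, ∠I = 75.8°.

I = 0.0003945∠75.8° A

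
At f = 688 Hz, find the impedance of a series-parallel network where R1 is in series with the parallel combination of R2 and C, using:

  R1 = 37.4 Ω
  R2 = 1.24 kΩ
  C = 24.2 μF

Step 1 — Angular frequency: ω = 2π·f = 2π·688 = 4323 rad/s.
Step 2 — Component impedances:
  R1: Z = R = 37.4 Ω
  R2: Z = R = 1240 Ω
  C: Z = 1/(jωC) = -j/(ω·C) = 0 - j9.559 Ω
Step 3 — Parallel branch: R2 || C = 1/(1/R2 + 1/C) = 0.07369 - j9.559 Ω.
Step 4 — Series with R1: Z_total = R1 + (R2 || C) = 37.47 - j9.559 Ω = 38.67∠-14.3° Ω.

Z = 37.47 - j9.559 Ω = 38.67∠-14.3° Ω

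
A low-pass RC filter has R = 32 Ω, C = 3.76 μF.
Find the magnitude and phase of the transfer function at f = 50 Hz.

Step 1 — Angular frequency: ω = 2π·50 = 314.2 rad/s.
Step 2 — Transfer function: H(jω) = 1/(1 + jωRC).
Step 3 — Denominator: 1 + jωRC = 1 + j·314.2·32·3.76e-06 = 1 + j0.0378.
Step 4 — H = 0.9986 - j0.03775.
Step 5 — Magnitude: |H| = 0.9993 (-0.0 dB); phase: φ = -2.2°.

|H| = 0.9993 (-0.0 dB), φ = -2.2°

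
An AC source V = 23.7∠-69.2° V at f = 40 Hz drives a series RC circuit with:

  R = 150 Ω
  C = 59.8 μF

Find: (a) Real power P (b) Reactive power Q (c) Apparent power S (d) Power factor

Step 1 — Angular frequency: ω = 2π·f = 2π·40 = 251.3 rad/s.
Step 2 — Component impedances:
  R: Z = R = 150 Ω
  C: Z = 1/(jωC) = -j/(ω·C) = 0 - j66.54 Ω
Step 3 — Series combination: Z_total = R + C = 150 - j66.54 Ω = 164.1∠-23.9° Ω.
Step 4 — Source phasor: V = 23.7∠-69.2° V = 8.416 - j22.16 V.
Step 5 — Current: I = V / Z = 0.1016 - j0.1026 A = 0.1444∠-45.3° A.
Step 6 — Complex power: S = V·I* = 3.129 - j1.388 VA.
Step 7 — Real power: P = Re(S) = 3.129 W.
Step 8 — Reactive power: Q = Im(S) = -1.388 VAR.
Step 9 — Apparent power: |S| = 3.423 VA.
Step 10 — Power factor: PF = P/|S| = 0.9141 (leading).

(a) P = 3.129 W  (b) Q = -1.388 VAR  (c) S = 3.423 VA  (d) PF = 0.9141 (leading)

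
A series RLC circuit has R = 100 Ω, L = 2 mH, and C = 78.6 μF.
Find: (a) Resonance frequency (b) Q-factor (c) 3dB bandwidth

Step 1 — Resonance condition Im(Z)=0 gives ω₀ = 1/√(LC).
Step 2 — ω₀ = 1/√(0.002·7.86e-05) = 2522 rad/s.
Step 3 — f₀ = ω₀/(2π) = 401.4 Hz.
Step 4 — Series Q: Q = ω₀L/R = 2522·0.002/100 = 0.05044.
Step 5 — 3dB bandwidth: Δω = ω₀/Q = 5e+04 rad/s; BW = Δω/(2π) = 7958 Hz.

(a) f₀ = 401.4 Hz  (b) Q = 0.05044  (c) BW = 7958 Hz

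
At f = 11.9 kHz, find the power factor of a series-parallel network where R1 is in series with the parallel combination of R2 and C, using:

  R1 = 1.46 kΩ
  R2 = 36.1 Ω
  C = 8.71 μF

Step 1 — Angular frequency: ω = 2π·f = 2π·1.19e+04 = 7.477e+04 rad/s.
Step 2 — Component impedances:
  R1: Z = R = 1460 Ω
  R2: Z = R = 36.1 Ω
  C: Z = 1/(jωC) = -j/(ω·C) = 0 - j1.536 Ω
Step 3 — Parallel branch: R2 || C = 1/(1/R2 + 1/C) = 0.0652 - j1.533 Ω.
Step 4 — Series with R1: Z_total = R1 + (R2 || C) = 1460 - j1.533 Ω = 1460∠-0.1° Ω.
Step 5 — Power factor: PF = cos(φ) = Re(Z)/|Z| = 1460/1460 = 1.
Step 6 — Type: Im(Z) = -1.533 ⇒ leading (phase φ = -0.1°).

PF = 1 (leading, φ = -0.1°)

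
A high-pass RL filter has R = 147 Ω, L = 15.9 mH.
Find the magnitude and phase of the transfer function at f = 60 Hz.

Step 1 — Angular frequency: ω = 2π·60 = 377 rad/s.
Step 2 — Transfer function: H(jω) = jωL/(R + jωL).
Step 3 — Numerator jωL = j·5.994; denominator R + jωL = 147 + j5.994.
Step 4 — H = 0.00166 + j0.04071.
Step 5 — Magnitude: |H| = 0.04074 (-27.8 dB); phase: φ = 87.7°.

|H| = 0.04074 (-27.8 dB), φ = 87.7°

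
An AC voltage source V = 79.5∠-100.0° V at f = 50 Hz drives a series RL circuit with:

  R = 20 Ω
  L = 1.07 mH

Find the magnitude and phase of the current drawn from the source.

Step 1 — Angular frequency: ω = 2π·f = 2π·50 = 314.2 rad/s.
Step 2 — Component impedances:
  R: Z = R = 20 Ω
  L: Z = jωL = j·314.2·0.00107 = 0 + j0.3362 Ω
Step 3 — Series combination: Z_total = R + L = 20 + j0.3362 Ω = 20∠1.0° Ω.
Step 4 — Source phasor: V = 79.5∠-100.0° V = -13.81 - j78.29 V.
Step 5 — Ohm's law: I = V / Z_total = (-13.81 - j78.29) / (20 + j0.3362) = -0.7558 - j3.902 A.
Step 6 — Convert to polar: |I| = 3.974 A, ∠I = -101.0°.

I = 3.974∠-101.0° A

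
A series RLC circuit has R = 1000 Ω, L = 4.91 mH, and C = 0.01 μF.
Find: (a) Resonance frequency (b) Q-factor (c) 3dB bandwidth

Step 1 — Resonance: ω₀ = 1/√(LC) = 1/√(0.00491·1e-08) = 1.427e+05 rad/s.
Step 2 — f₀ = ω₀/(2π) = 2.271e+04 Hz.
Step 3 — Series Q: Q = ω₀L/R = 1.427e+05·0.00491/1000 = 0.7007.
Step 4 — Bandwidth: Δω = ω₀/Q = 2.037e+05 rad/s; BW = Δω/(2π) = 3.241e+04 Hz.

(a) f₀ = 2.271e+04 Hz  (b) Q = 0.7007  (c) BW = 3.241e+04 Hz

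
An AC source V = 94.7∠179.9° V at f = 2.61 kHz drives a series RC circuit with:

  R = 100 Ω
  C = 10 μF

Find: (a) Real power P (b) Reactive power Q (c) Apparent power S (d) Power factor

Step 1 — Angular frequency: ω = 2π·f = 2π·2610 = 1.64e+04 rad/s.
Step 2 — Component impedances:
  R: Z = R = 100 Ω
  C: Z = 1/(jωC) = -j/(ω·C) = 0 - j6.098 Ω
Step 3 — Series combination: Z_total = R + C = 100 - j6.098 Ω = 100.2∠-3.5° Ω.
Step 4 — Source phasor: V = 94.7∠179.9° V = -94.7 + j0.1653 V.
Step 5 — Current: I = V / Z = -0.9436 - j0.05589 A = 0.9452∠-176.6° A.
Step 6 — Complex power: S = V·I* = 89.35 - j5.448 VA.
Step 7 — Real power: P = Re(S) = 89.35 W.
Step 8 — Reactive power: Q = Im(S) = -5.448 VAR.
Step 9 — Apparent power: |S| = 89.51 VA.
Step 10 — Power factor: PF = P/|S| = 0.9981 (leading).

(a) P = 89.35 W  (b) Q = -5.448 VAR  (c) S = 89.51 VA  (d) PF = 0.9981 (leading)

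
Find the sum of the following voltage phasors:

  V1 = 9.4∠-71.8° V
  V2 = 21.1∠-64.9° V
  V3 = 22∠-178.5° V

Step 1 — Convert each phasor to rectangular form:
  V1 = 9.4·(cos(-71.8°) + j·sin(-71.8°)) = 2.936 - j8.93 V
  V2 = 21.1·(cos(-64.9°) + j·sin(-64.9°)) = 8.951 - j19.11 V
  V3 = 22·(cos(-178.5°) + j·sin(-178.5°)) = -21.99 - j0.5759 V
Step 2 — Sum components: V_total = -10.11 - j28.61 V.
Step 3 — Convert to polar: |V_total| = 30.35 V, ∠V_total = -109.5°.

V_total = 30.35∠-109.5° V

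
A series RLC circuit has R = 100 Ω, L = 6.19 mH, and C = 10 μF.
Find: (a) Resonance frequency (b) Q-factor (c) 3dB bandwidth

Step 1 — Resonance condition Im(Z)=0 gives ω₀ = 1/√(LC).
Step 2 — ω₀ = 1/√(0.00619·1e-05) = 4019 rad/s.
Step 3 — f₀ = ω₀/(2π) = 639.7 Hz.
Step 4 — Series Q: Q = ω₀L/R = 4019·0.00619/100 = 0.2488.
Step 5 — 3dB bandwidth: Δω = ω₀/Q = 1.616e+04 rad/s; BW = Δω/(2π) = 2571 Hz.

(a) f₀ = 639.7 Hz  (b) Q = 0.2488  (c) BW = 2571 Hz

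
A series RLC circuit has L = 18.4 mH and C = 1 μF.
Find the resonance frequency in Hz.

Step 1 — Resonance condition Im(Z)=0 gives ω₀ = 1/√(LC).
Step 2 — ω₀ = 1/√(0.0184·1e-06) = 7372 rad/s.
Step 3 — f₀ = ω₀/(2π) = 1173 Hz.

f₀ = 1173 Hz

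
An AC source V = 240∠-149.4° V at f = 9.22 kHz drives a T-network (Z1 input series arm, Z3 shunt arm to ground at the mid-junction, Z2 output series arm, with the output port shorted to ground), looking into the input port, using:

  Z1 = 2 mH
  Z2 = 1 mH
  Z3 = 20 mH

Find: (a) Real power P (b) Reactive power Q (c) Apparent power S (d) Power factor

Step 1 — Angular frequency: ω = 2π·f = 2π·9220 = 5.793e+04 rad/s.
Step 2 — Component impedances:
  Z1: Z = jωL = j·5.793e+04·0.002 = 0 + j115.9 Ω
  Z2: Z = jωL = j·5.793e+04·0.001 = 0 + j57.93 Ω
  Z3: Z = jωL = j·5.793e+04·0.02 = 0 + j1159 Ω
Step 3 — With the output port shorted to ground, the output series arm Z2 runs from the junction to ground; the shunt arm Z3 also runs from the junction to ground. They appear in parallel: Z3 || Z2 = 0 + j55.17 Ω.
Step 4 — Series with input arm Z1: Z_in = Z1 + (Z3 || Z2) = 0 + j171 Ω = 171∠90.0° Ω.
Step 5 — Source phasor: V = 240∠-149.4° V = -206.6 - j122.2 V.
Step 6 — Current: I = V / Z = -0.7143 + j1.208 A = 1.403∠120.6° A.
Step 7 — Complex power: S = V·I* = 0 + j336.8 VA.
Step 8 — Real power: P = Re(S) = 0 W.
Step 9 — Reactive power: Q = Im(S) = 336.8 VAR.
Step 10 — Apparent power: |S| = 336.8 VA.
Step 11 — Power factor: PF = P/|S| = 0 (lagging).

(a) P = 0 W  (b) Q = 336.8 VAR  (c) S = 336.8 VA  (d) PF = 0 (lagging)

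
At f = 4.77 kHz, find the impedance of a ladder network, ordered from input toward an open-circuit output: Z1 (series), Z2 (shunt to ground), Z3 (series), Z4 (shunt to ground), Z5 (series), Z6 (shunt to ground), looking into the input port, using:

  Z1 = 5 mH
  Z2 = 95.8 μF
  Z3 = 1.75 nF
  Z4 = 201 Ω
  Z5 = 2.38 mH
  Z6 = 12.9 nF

Step 1 — Angular frequency: ω = 2π·f = 2π·4770 = 2.997e+04 rad/s.
Step 2 — Component impedances:
  Z1: Z = jωL = j·2.997e+04·0.005 = 0 + j149.9 Ω
  Z2: Z = 1/(jωC) = -j/(ω·C) = 0 - j0.3483 Ω
  Z3: Z = 1/(jωC) = -j/(ω·C) = 0 - j1.907e+04 Ω
  Z4: Z = R = 201 Ω
  Z5: Z = jωL = j·2.997e+04·0.00238 = 0 + j71.33 Ω
  Z6: Z = 1/(jωC) = -j/(ω·C) = 0 - j2586 Ω
Step 3 — Ladder network (open output): work backward from the far end, alternating series and parallel combinations. Z_in = 0 + j149.5 Ω = 149.5∠90.0° Ω.

Z = 0 + j149.5 Ω = 149.5∠90.0° Ω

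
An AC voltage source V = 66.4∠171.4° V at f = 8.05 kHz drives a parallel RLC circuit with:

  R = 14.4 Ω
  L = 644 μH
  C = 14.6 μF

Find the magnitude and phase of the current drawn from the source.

Step 1 — Angular frequency: ω = 2π·f = 2π·8050 = 5.058e+04 rad/s.
Step 2 — Component impedances:
  R: Z = R = 14.4 Ω
  L: Z = jωL = j·5.058e+04·0.000644 = 0 + j32.57 Ω
  C: Z = 1/(jωC) = -j/(ω·C) = 0 - j1.354 Ω
Step 3 — Parallel combination: 1/Z_total = 1/R + 1/L + 1/C; Z_total = 0.1373 - j1.399 Ω = 1.406∠-84.4° Ω.
Step 4 — Source phasor: V = 66.4∠171.4° V = -65.65 + j9.929 V.
Step 5 — Ohm's law: I = V / Z_total = (-65.65 + j9.929) / (0.1373 - j1.399) = -11.59 - j45.78 A.
Step 6 — Convert to polar: |I| = 47.22 A, ∠I = -104.2°.

I = 47.22∠-104.2° A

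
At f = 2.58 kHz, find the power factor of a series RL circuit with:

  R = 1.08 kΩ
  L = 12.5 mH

Step 1 — Angular frequency: ω = 2π·f = 2π·2580 = 1.621e+04 rad/s.
Step 2 — Component impedances:
  R: Z = R = 1080 Ω
  L: Z = jωL = j·1.621e+04·0.0125 = 0 + j202.6 Ω
Step 3 — Series combination: Z_total = R + L = 1080 + j202.6 Ω = 1099∠10.6° Ω.
Step 4 — Power factor: PF = cos(φ) = Re(Z)/|Z| = 1080/1098.8 = 0.9829.
Step 5 — Type: Im(Z) = 202.6 ⇒ lagging (phase φ = 10.6°).

PF = 0.9829 (lagging, φ = 10.6°)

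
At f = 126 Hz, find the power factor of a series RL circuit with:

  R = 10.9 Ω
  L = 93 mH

Step 1 — Angular frequency: ω = 2π·f = 2π·126 = 791.7 rad/s.
Step 2 — Component impedances:
  R: Z = R = 10.9 Ω
  L: Z = jωL = j·791.7·0.093 = 0 + j73.63 Ω
Step 3 — Series combination: Z_total = R + L = 10.9 + j73.63 Ω = 74.43∠81.6° Ω.
Step 4 — Power factor: PF = cos(φ) = Re(Z)/|Z| = 10.9/74.43 = 0.1464.
Step 5 — Type: Im(Z) = 73.63 ⇒ lagging (phase φ = 81.6°).

PF = 0.1464 (lagging, φ = 81.6°)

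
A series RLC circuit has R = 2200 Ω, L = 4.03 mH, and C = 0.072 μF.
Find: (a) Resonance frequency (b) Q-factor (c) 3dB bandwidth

Step 1 — Resonance condition Im(Z)=0 gives ω₀ = 1/√(LC).
Step 2 — ω₀ = 1/√(0.00403·7.2e-08) = 5.871e+04 rad/s.
Step 3 — f₀ = ω₀/(2π) = 9343 Hz.
Step 4 — Series Q: Q = ω₀L/R = 5.871e+04·0.00403/2200 = 0.1075.
Step 5 — 3dB bandwidth: Δω = ω₀/Q = 5.459e+05 rad/s; BW = Δω/(2π) = 8.688e+04 Hz.

(a) f₀ = 9343 Hz  (b) Q = 0.1075  (c) BW = 8.688e+04 Hz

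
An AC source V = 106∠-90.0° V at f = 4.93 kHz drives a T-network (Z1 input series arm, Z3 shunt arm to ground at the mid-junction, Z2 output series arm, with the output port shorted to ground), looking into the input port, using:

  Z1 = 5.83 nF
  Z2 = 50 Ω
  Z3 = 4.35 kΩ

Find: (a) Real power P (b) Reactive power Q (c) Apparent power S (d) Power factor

Step 1 — Angular frequency: ω = 2π·f = 2π·4930 = 3.098e+04 rad/s.
Step 2 — Component impedances:
  Z1: Z = 1/(jωC) = -j/(ω·C) = 0 - j5537 Ω
  Z2: Z = R = 50 Ω
  Z3: Z = R = 4350 Ω
Step 3 — With the output port shorted to ground, the output series arm Z2 runs from the junction to ground; the shunt arm Z3 also runs from the junction to ground. They appear in parallel: Z3 || Z2 = 49.43 Ω.
Step 4 — Series with input arm Z1: Z_in = Z1 + (Z3 || Z2) = 49.43 - j5537 Ω = 5538∠-89.5° Ω.
Step 5 — Source phasor: V = 106∠-90.0° V = 0 - j106 V.
Step 6 — Current: I = V / Z = 0.01914 - j0.0001709 A = 0.01914∠-0.5° A.
Step 7 — Complex power: S = V·I* = 0.01811 - j2.029 VA.
Step 8 — Real power: P = Re(S) = 0.01811 W.
Step 9 — Reactive power: Q = Im(S) = -2.029 VAR.
Step 10 — Apparent power: |S| = 2.029 VA.
Step 11 — Power factor: PF = P/|S| = 0.008927 (leading).

(a) P = 0.01811 W  (b) Q = -2.029 VAR  (c) S = 2.029 VA  (d) PF = 0.008927 (leading)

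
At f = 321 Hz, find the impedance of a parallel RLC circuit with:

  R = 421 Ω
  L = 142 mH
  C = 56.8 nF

Step 1 — Angular frequency: ω = 2π·f = 2π·321 = 2017 rad/s.
Step 2 — Component impedances:
  R: Z = R = 421 Ω
  L: Z = jωL = j·2017·0.142 = 0 + j286.4 Ω
  C: Z = 1/(jωC) = -j/(ω·C) = 0 - j8729 Ω
Step 3 — Parallel combination: 1/Z_total = 1/R + 1/L + 1/C; Z_total = 139.3 + j198.1 Ω = 242.2∠54.9° Ω.

Z = 139.3 + j198.1 Ω = 242.2∠54.9° Ω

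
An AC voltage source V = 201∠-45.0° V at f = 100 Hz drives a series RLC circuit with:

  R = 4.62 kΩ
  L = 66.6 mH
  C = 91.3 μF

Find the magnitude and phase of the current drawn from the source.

Step 1 — Angular frequency: ω = 2π·f = 2π·100 = 628.3 rad/s.
Step 2 — Component impedances:
  R: Z = R = 4620 Ω
  L: Z = jωL = j·628.3·0.0666 = 0 + j41.85 Ω
  C: Z = 1/(jωC) = -j/(ω·C) = 0 - j17.43 Ω
Step 3 — Series combination: Z_total = R + L + C = 4620 + j24.41 Ω = 4620∠0.3° Ω.
Step 4 — Source phasor: V = 201∠-45.0° V = 142.1 - j142.1 V.
Step 5 — Ohm's law: I = V / Z_total = (142.1 - j142.1) / (4620 + j24.41) = 0.0306 - j0.03093 A.
Step 6 — Convert to polar: |I| = 0.04351 A, ∠I = -45.3°.

I = 0.04351∠-45.3° A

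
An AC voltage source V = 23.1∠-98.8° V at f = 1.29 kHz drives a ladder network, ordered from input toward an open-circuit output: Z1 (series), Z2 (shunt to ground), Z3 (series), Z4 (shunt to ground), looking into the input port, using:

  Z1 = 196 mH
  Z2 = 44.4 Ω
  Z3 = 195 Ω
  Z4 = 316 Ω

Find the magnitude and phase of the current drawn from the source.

Step 1 — Angular frequency: ω = 2π·f = 2π·1290 = 8105 rad/s.
Step 2 — Component impedances:
  Z1: Z = jωL = j·8105·0.196 = 0 + j1589 Ω
  Z2: Z = R = 44.4 Ω
  Z3: Z = R = 195 Ω
  Z4: Z = R = 316 Ω
Step 3 — Ladder network (open output): work backward from the far end, alternating series and parallel combinations. Z_in = 40.85 + j1589 Ω = 1589∠88.5° Ω.
Step 4 — Source phasor: V = 23.1∠-98.8° V = -3.534 - j22.83 V.
Step 5 — Ohm's law: I = V / Z_total = (-3.534 - j22.83) / (40.85 + j1589) = -0.01442 + j0.001854 A.
Step 6 — Convert to polar: |I| = 0.01454 A, ∠I = 172.7°.

I = 0.01454∠172.7° A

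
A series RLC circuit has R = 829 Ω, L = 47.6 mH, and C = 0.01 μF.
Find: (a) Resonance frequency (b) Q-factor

Step 1 — Resonance condition Im(Z)=0 gives ω₀ = 1/√(LC).
Step 2 — ω₀ = 1/√(0.0476·1e-08) = 4.583e+04 rad/s.
Step 3 — f₀ = ω₀/(2π) = 7295 Hz.
Step 4 — Series Q: Q = ω₀L/R = 4.583e+04·0.0476/829 = 2.632.

(a) f₀ = 7295 Hz  (b) Q = 2.632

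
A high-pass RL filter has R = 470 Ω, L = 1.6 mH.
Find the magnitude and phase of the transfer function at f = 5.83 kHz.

Step 1 — Angular frequency: ω = 2π·5830 = 3.663e+04 rad/s.
Step 2 — Transfer function: H(jω) = jωL/(R + jωL).
Step 3 — Numerator jωL = j·58.61; denominator R + jωL = 470 + j58.61.
Step 4 — H = 0.01531 + j0.1228.
Step 5 — Magnitude: |H| = 0.1237 (-18.1 dB); phase: φ = 82.9°.

|H| = 0.1237 (-18.1 dB), φ = 82.9°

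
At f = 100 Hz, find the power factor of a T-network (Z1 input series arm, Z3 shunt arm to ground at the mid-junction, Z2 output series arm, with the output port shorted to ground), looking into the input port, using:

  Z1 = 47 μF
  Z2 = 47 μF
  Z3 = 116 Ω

Step 1 — Angular frequency: ω = 2π·f = 2π·100 = 628.3 rad/s.
Step 2 — Component impedances:
  Z1: Z = 1/(jωC) = -j/(ω·C) = 0 - j33.86 Ω
  Z2: Z = 1/(jωC) = -j/(ω·C) = 0 - j33.86 Ω
  Z3: Z = R = 116 Ω
Step 3 — With the output port shorted to ground, the output series arm Z2 runs from the junction to ground; the shunt arm Z3 also runs from the junction to ground. They appear in parallel: Z3 || Z2 = 9.109 - j31.2 Ω.
Step 4 — Series with input arm Z1: Z_in = Z1 + (Z3 || Z2) = 9.109 - j65.07 Ω = 65.7∠-82.0° Ω.
Step 5 — Power factor: PF = cos(φ) = Re(Z)/|Z| = 9.109/65.7 = 0.1386.
Step 6 — Type: Im(Z) = -65.07 ⇒ leading (phase φ = -82.0°).

PF = 0.1386 (leading, φ = -82.0°)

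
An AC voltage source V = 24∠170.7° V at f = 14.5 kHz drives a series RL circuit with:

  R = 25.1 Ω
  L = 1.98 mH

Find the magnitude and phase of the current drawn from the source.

Step 1 — Angular frequency: ω = 2π·f = 2π·1.45e+04 = 9.111e+04 rad/s.
Step 2 — Component impedances:
  R: Z = R = 25.1 Ω
  L: Z = jωL = j·9.111e+04·0.00198 = 0 + j180.4 Ω
Step 3 — Series combination: Z_total = R + L = 25.1 + j180.4 Ω = 182.1∠82.1° Ω.
Step 4 — Source phasor: V = 24∠170.7° V = -23.68 + j3.878 V.
Step 5 — Ohm's law: I = V / Z_total = (-23.68 + j3.878) / (25.1 + j180.4) = 0.00317 + j0.1317 A.
Step 6 — Convert to polar: |I| = 0.1318 A, ∠I = 88.6°.

I = 0.1318∠88.6° A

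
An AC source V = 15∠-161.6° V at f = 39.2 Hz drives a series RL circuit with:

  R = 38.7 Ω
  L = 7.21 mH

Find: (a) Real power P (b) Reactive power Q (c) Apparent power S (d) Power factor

Step 1 — Angular frequency: ω = 2π·f = 2π·39.2 = 246.3 rad/s.
Step 2 — Component impedances:
  R: Z = R = 38.7 Ω
  L: Z = jωL = j·246.3·0.00721 = 0 + j1.776 Ω
Step 3 — Series combination: Z_total = R + L = 38.7 + j1.776 Ω = 38.74∠2.6° Ω.
Step 4 — Source phasor: V = 15∠-161.6° V = -14.23 - j4.735 V.
Step 5 — Current: I = V / Z = -0.3726 - j0.1052 A = 0.3872∠-164.2° A.
Step 6 — Complex power: S = V·I* = 5.802 + j0.2662 VA.
Step 7 — Real power: P = Re(S) = 5.802 W.
Step 8 — Reactive power: Q = Im(S) = 0.2662 VAR.
Step 9 — Apparent power: |S| = 5.808 VA.
Step 10 — Power factor: PF = P/|S| = 0.9989 (lagging).

(a) P = 5.802 W  (b) Q = 0.2662 VAR  (c) S = 5.808 VA  (d) PF = 0.9989 (lagging)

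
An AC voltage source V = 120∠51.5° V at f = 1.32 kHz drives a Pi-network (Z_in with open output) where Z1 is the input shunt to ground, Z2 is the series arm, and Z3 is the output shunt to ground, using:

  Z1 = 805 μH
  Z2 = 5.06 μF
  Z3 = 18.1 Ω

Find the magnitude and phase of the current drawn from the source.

Step 1 — Angular frequency: ω = 2π·f = 2π·1320 = 8294 rad/s.
Step 2 — Component impedances:
  Z1: Z = jωL = j·8294·0.000805 = 0 + j6.677 Ω
  Z2: Z = 1/(jωC) = -j/(ω·C) = 0 - j23.83 Ω
  Z3: Z = R = 18.1 Ω
Step 3 — With open output, the series arm Z2 and the output shunt Z3 appear in series to ground: Z2 + Z3 = 18.1 - j23.83 Ω.
Step 4 — Parallel with input shunt Z1: Z_in = Z1 || (Z2 + Z3) = 1.298 + j7.906 Ω = 8.012∠80.7° Ω.
Step 5 — Source phasor: V = 120∠51.5° V = 74.7 + j93.91 V.
Step 6 — Ohm's law: I = V / Z_total = (74.7 + j93.91) / (1.298 + j7.906) = 13.08 - j7.302 A.
Step 7 — Convert to polar: |I| = 14.98 A, ∠I = -29.2°.

I = 14.98∠-29.2° A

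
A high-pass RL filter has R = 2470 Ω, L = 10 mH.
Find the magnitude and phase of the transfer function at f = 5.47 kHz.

Step 1 — Angular frequency: ω = 2π·5470 = 3.437e+04 rad/s.
Step 2 — Transfer function: H(jω) = jωL/(R + jωL).
Step 3 — Numerator jωL = j·343.7; denominator R + jωL = 2470 + j343.7.
Step 4 — H = 0.01899 + j0.1365.
Step 5 — Magnitude: |H| = 0.1378 (-17.2 dB); phase: φ = 82.1°.

|H| = 0.1378 (-17.2 dB), φ = 82.1°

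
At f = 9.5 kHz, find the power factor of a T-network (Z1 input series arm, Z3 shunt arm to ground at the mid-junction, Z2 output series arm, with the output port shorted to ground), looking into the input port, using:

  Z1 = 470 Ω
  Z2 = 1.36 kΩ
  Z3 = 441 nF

Step 1 — Angular frequency: ω = 2π·f = 2π·9500 = 5.969e+04 rad/s.
Step 2 — Component impedances:
  Z1: Z = R = 470 Ω
  Z2: Z = R = 1360 Ω
  Z3: Z = 1/(jωC) = -j/(ω·C) = 0 - j37.99 Ω
Step 3 — With the output port shorted to ground, the output series arm Z2 runs from the junction to ground; the shunt arm Z3 also runs from the junction to ground. They appear in parallel: Z3 || Z2 = 1.06 - j37.96 Ω.
Step 4 — Series with input arm Z1: Z_in = Z1 + (Z3 || Z2) = 471.1 - j37.96 Ω = 472.6∠-4.6° Ω.
Step 5 — Power factor: PF = cos(φ) = Re(Z)/|Z| = 471.1/472.6 = 0.9968.
Step 6 — Type: Im(Z) = -37.96 ⇒ leading (phase φ = -4.6°).

PF = 0.9968 (leading, φ = -4.6°)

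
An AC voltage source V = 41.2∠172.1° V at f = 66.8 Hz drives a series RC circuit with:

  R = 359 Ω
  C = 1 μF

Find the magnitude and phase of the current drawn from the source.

Step 1 — Angular frequency: ω = 2π·f = 2π·66.8 = 419.7 rad/s.
Step 2 — Component impedances:
  R: Z = R = 359 Ω
  C: Z = 1/(jωC) = -j/(ω·C) = 0 - j2383 Ω
Step 3 — Series combination: Z_total = R + C = 359 - j2383 Ω = 2409∠-81.4° Ω.
Step 4 — Source phasor: V = 41.2∠172.1° V = -40.81 + j5.663 V.
Step 5 — Ohm's law: I = V / Z_total = (-40.81 + j5.663) / (359 - j2383) = -0.004848 - j0.0164 A.
Step 6 — Convert to polar: |I| = 0.0171 A, ∠I = -106.5°.

I = 0.0171∠-106.5° A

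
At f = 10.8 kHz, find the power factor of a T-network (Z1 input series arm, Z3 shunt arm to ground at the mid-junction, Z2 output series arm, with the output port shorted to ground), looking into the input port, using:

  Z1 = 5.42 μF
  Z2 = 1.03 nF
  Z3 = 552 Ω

Step 1 — Angular frequency: ω = 2π·f = 2π·1.08e+04 = 6.786e+04 rad/s.
Step 2 — Component impedances:
  Z1: Z = 1/(jωC) = -j/(ω·C) = 0 - j2.719 Ω
  Z2: Z = 1/(jωC) = -j/(ω·C) = 0 - j1.431e+04 Ω
  Z3: Z = R = 552 Ω
Step 3 — With the output port shorted to ground, the output series arm Z2 runs from the junction to ground; the shunt arm Z3 also runs from the junction to ground. They appear in parallel: Z3 || Z2 = 551.2 - j21.27 Ω.
Step 4 — Series with input arm Z1: Z_in = Z1 + (Z3 || Z2) = 551.2 - j23.98 Ω = 551.7∠-2.5° Ω.
Step 5 — Power factor: PF = cos(φ) = Re(Z)/|Z| = 551.2/551.7 = 0.9991.
Step 6 — Type: Im(Z) = -23.98 ⇒ leading (phase φ = -2.5°).

PF = 0.9991 (leading, φ = -2.5°)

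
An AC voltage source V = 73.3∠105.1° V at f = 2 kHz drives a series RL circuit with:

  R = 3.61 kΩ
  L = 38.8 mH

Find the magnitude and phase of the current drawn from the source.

Step 1 — Angular frequency: ω = 2π·f = 2π·2000 = 1.257e+04 rad/s.
Step 2 — Component impedances:
  R: Z = R = 3610 Ω
  L: Z = jωL = j·1.257e+04·0.0388 = 0 + j487.6 Ω
Step 3 — Series combination: Z_total = R + L = 3610 + j487.6 Ω = 3643∠7.7° Ω.
Step 4 — Source phasor: V = 73.3∠105.1° V = -19.09 + j70.77 V.
Step 5 — Ohm's law: I = V / Z_total = (-19.09 + j70.77) / (3610 + j487.6) = -0.002594 + j0.01995 A.
Step 6 — Convert to polar: |I| = 0.02012 A, ∠I = 97.4°.

I = 0.02012∠97.4° A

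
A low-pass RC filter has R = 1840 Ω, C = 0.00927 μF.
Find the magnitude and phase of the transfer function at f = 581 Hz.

Step 1 — Angular frequency: ω = 2π·581 = 3651 rad/s.
Step 2 — Transfer function: H(jω) = 1/(1 + jωRC).
Step 3 — Denominator: 1 + jωRC = 1 + j·3651·1840·9.27e-09 = 1 + j0.06227.
Step 4 — H = 0.9961 - j0.06203.
Step 5 — Magnitude: |H| = 0.9981 (-0.0 dB); phase: φ = -3.6°.

|H| = 0.9981 (-0.0 dB), φ = -3.6°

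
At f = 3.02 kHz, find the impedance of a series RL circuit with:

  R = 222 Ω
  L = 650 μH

Step 1 — Angular frequency: ω = 2π·f = 2π·3020 = 1.898e+04 rad/s.
Step 2 — Component impedances:
  R: Z = R = 222 Ω
  L: Z = jωL = j·1.898e+04·0.00065 = 0 + j12.33 Ω
Step 3 — Series combination: Z_total = R + L = 222 + j12.33 Ω = 222.3∠3.2° Ω.

Z = 222 + j12.33 Ω = 222.3∠3.2° Ω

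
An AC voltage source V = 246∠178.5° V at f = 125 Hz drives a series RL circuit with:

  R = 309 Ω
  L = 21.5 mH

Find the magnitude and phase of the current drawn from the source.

Step 1 — Angular frequency: ω = 2π·f = 2π·125 = 785.4 rad/s.
Step 2 — Component impedances:
  R: Z = R = 309 Ω
  L: Z = jωL = j·785.4·0.0215 = 0 + j16.89 Ω
Step 3 — Series combination: Z_total = R + L = 309 + j16.89 Ω = 309.5∠3.1° Ω.
Step 4 — Source phasor: V = 246∠178.5° V = -245.9 + j6.44 V.
Step 5 — Ohm's law: I = V / Z_total = (-245.9 + j6.44) / (309 + j16.89) = -0.7923 + j0.06414 A.
Step 6 — Convert to polar: |I| = 0.7949 A, ∠I = 175.4°.

I = 0.7949∠175.4° A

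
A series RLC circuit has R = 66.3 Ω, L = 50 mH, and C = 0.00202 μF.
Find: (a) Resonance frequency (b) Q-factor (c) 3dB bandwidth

Step 1 — Resonance condition Im(Z)=0 gives ω₀ = 1/√(LC).
Step 2 — ω₀ = 1/√(0.05·2.02e-09) = 9.95e+04 rad/s.
Step 3 — f₀ = ω₀/(2π) = 1.584e+04 Hz.
Step 4 — Series Q: Q = ω₀L/R = 9.95e+04·0.05/66.3 = 75.04.
Step 5 — 3dB bandwidth: Δω = ω₀/Q = 1326 rad/s; BW = Δω/(2π) = 211 Hz.

(a) f₀ = 1.584e+04 Hz  (b) Q = 75.04  (c) BW = 211 Hz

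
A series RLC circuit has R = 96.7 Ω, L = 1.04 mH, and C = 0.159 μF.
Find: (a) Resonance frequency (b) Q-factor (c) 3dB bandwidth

Step 1 — Resonance: ω₀ = 1/√(LC) = 1/√(0.00104·1.59e-07) = 7.777e+04 rad/s.
Step 2 — f₀ = ω₀/(2π) = 1.238e+04 Hz.
Step 3 — Series Q: Q = ω₀L/R = 7.777e+04·0.00104/96.7 = 0.8364.
Step 4 — Bandwidth: Δω = ω₀/Q = 9.298e+04 rad/s; BW = Δω/(2π) = 1.48e+04 Hz.

(a) f₀ = 1.238e+04 Hz  (b) Q = 0.8364  (c) BW = 1.48e+04 Hz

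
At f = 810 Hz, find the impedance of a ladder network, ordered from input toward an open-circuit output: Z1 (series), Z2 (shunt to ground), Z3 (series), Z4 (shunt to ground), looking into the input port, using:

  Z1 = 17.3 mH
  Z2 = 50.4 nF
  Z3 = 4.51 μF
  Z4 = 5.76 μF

Step 1 — Angular frequency: ω = 2π·f = 2π·810 = 5089 rad/s.
Step 2 — Component impedances:
  Z1: Z = jωL = j·5089·0.0173 = 0 + j88.05 Ω
  Z2: Z = 1/(jωC) = -j/(ω·C) = 0 - j3899 Ω
  Z3: Z = 1/(jωC) = -j/(ω·C) = 0 - j43.57 Ω
  Z4: Z = 1/(jωC) = -j/(ω·C) = 0 - j34.11 Ω
Step 3 — Ladder network (open output): work backward from the far end, alternating series and parallel combinations. Z_in = 0 + j11.88 Ω = 11.88∠90.0° Ω.

Z = 0 + j11.88 Ω = 11.88∠90.0° Ω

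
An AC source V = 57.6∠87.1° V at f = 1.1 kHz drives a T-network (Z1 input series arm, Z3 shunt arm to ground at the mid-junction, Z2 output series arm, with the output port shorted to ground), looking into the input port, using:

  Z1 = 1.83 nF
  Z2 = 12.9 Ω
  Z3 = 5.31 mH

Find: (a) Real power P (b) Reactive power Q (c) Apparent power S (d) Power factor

Step 1 — Angular frequency: ω = 2π·f = 2π·1100 = 6912 rad/s.
Step 2 — Component impedances:
  Z1: Z = 1/(jωC) = -j/(ω·C) = 0 - j7.906e+04 Ω
  Z2: Z = R = 12.9 Ω
  Z3: Z = jωL = j·6912·0.00531 = 0 + j36.7 Ω
Step 3 — With the output port shorted to ground, the output series arm Z2 runs from the junction to ground; the shunt arm Z3 also runs from the junction to ground. They appear in parallel: Z3 || Z2 = 11.48 + j4.036 Ω.
Step 4 — Series with input arm Z1: Z_in = Z1 + (Z3 || Z2) = 11.48 - j7.906e+04 Ω = 7.906e+04∠-90.0° Ω.
Step 5 — Source phasor: V = 57.6∠87.1° V = 2.914 + j57.53 V.
Step 6 — Current: I = V / Z = -0.0007276 + j3.697e-05 A = 0.0007286∠177.1° A.
Step 7 — Complex power: S = V·I* = 6.094e-06 - j0.04197 VA.
Step 8 — Real power: P = Re(S) = 6.094e-06 W.
Step 9 — Reactive power: Q = Im(S) = -0.04197 VAR.
Step 10 — Apparent power: |S| = 0.04197 VA.
Step 11 — Power factor: PF = P/|S| = 0.0001452 (leading).

(a) P = 6.094e-06 W  (b) Q = -0.04197 VAR  (c) S = 0.04197 VA  (d) PF = 0.0001452 (leading)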